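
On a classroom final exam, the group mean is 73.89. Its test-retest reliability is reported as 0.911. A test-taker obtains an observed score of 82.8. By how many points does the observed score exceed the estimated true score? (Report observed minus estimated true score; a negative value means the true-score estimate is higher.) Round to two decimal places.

0.79

Kelley's formula gives T̂ = 0.911·82.8 + 0.089·73.89 = 75.4308 + 6.57621 = 82.0070.
X − T̂ = 82.8 − 82.007 = 0.793 → 0.79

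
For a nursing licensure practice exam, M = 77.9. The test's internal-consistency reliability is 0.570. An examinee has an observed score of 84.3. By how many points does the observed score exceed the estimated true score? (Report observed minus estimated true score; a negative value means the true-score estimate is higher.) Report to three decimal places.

2.752

T̂ = ρX + (1 − ρ)μ
  = 0.570 × 84.3 + 0.430 × 77.9
  = 48.0510 + 33.4970
  = 81.54800
  ≈ 81.5480
X − T̂ = 84.3 − 81.5480 = 2.7520 → 2.752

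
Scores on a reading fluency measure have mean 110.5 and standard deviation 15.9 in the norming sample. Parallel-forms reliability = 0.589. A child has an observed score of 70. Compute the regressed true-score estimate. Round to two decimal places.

86.65

Regress the observed score toward the mean by the unreliability: T̂ = 0.589·70 + 0.411·110.5 = 41.230 + 45.4155 = 86.645.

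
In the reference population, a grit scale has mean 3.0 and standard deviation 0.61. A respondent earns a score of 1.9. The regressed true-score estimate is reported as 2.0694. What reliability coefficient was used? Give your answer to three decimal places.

0.846

T̂ = ρX + (1 − ρ)μ  ⇒  T̂ − μ = ρ(X − μ)
ρ = (T̂ − μ)/(X − μ) = (2.0694 − 3.0) / (1.9 − 3.0) = -0.9306 / -1.1 = 0.84600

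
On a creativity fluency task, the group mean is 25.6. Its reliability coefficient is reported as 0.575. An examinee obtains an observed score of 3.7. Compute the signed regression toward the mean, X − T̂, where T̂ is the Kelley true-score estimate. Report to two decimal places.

Weight the observed score by reliability and the mean by (1 − reliability): T̂ = 0.575·3.7 + 0.425·25.6 = 2.1275 + 10.8800 = 13.0075.
X − T̂ = 3.7 − 13.008 = -9.308 → -9.31

-9.31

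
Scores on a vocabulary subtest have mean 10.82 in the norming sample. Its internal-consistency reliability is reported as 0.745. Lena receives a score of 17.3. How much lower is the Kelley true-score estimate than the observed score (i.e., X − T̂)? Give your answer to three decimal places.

T̂ = 0.745(17.3) + 0.255(10.82) = 12.8885 + 2.75910 = 15.64760 → 15.6476
X − T̂ = 17.3 − 15.6476 = 1.6524 → 1.652

1.652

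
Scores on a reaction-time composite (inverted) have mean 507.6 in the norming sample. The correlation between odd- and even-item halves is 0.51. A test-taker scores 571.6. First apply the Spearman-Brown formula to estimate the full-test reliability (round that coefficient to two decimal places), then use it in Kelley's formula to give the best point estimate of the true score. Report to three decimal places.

551.120

Spearman-Brown: ρ = 2r/(1 + r) = 2(0.51)/(1 + 0.51) = 1.020/1.51 = 0.6755 → 0.68
Regress the observed score toward the mean by the unreliability: T̂ = 0.68·571.6 + 0.32·507.6 = 388.688 + 162.432 = 551.1200.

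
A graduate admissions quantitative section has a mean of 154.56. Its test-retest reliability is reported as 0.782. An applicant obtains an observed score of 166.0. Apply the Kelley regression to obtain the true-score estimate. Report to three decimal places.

T̂ = ρX + (1 − ρ)μ
  = 0.782 × 166.0 + 0.218 × 154.56
  = 129.8120 + 33.69408
  = 163.5061
  ≈ 163.506

163.506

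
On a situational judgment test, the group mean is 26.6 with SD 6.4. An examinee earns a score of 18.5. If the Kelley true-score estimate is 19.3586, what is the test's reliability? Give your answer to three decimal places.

T̂ = ρX + (1 − ρ)μ  ⇒  T̂ − μ = ρ(X − μ)
ρ = (T̂ − μ)/(X − μ) = (19.3586 − 26.6) / (18.5 − 26.6) = -7.2414 / -8.1 = 0.89400

0.894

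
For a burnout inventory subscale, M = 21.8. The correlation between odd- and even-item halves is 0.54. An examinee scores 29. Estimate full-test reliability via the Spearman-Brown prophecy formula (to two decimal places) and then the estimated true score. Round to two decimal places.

Spearman-Brown: ρ = 2r/(1 + r) = 2(0.54)/(1 + 0.54) = 1.080/1.54 = 0.7013 → 0.70
Weight the observed score by reliability and the mean by (1 − reliability): T̂ = 0.70·29 + 0.30·21.8 = 20.30 + 6.540 = 26.840.

26.84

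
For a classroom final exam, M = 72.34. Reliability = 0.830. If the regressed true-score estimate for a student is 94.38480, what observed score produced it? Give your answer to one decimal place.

98.9

T̂ = ρX + (1 − ρ)μ  ⇒  X = (T̂ − (1 − ρ)μ) / ρ
X = (94.38480 − 0.170 × 72.34) / 0.830 = (94.38480 − 12.29780) / 0.830 = 82.08700 / 0.830 = 98.900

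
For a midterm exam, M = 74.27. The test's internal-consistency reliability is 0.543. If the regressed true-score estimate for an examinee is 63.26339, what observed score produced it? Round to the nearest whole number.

T̂ = ρX + (1 − ρ)μ  ⇒  X = (T̂ − (1 − ρ)μ) / ρ
X = (63.26339 − 0.457 × 74.27) / 0.543 = (63.26339 − 33.94139) / 0.543 = 29.32200 / 0.543 = 54.00

54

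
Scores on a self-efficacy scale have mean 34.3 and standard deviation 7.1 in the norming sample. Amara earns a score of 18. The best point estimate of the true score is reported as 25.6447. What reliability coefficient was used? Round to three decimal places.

0.531

T̂ = ρX + (1 − ρ)μ  ⇒  T̂ − μ = ρ(X − μ)
ρ = (T̂ − μ)/(X − μ) = (25.6447 − 34.3) / (18 − 34.3) = -8.6553 / -16.3 = 0.53100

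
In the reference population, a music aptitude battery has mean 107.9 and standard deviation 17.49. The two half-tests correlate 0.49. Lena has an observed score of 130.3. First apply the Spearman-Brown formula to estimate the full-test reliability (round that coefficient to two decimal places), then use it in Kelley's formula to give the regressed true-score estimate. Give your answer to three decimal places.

Spearman-Brown: ρ = 2r/(1 + r) = 2(0.49)/(1 + 0.49) = 0.980/1.49 = 0.6577 → 0.66
Weight the observed score by reliability and the mean by (1 − reliability): T̂ = 0.66·130.3 + 0.34·107.9 = 85.998 + 36.686 = 122.6840.

122.684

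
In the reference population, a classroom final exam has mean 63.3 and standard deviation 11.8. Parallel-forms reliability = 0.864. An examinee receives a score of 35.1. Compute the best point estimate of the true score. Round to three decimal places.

T̂ = ρX + (1 − ρ)μ
  = 0.864 × 35.1 + 0.136 × 63.3
  = 30.3264 + 8.6088
  = 38.9352
  ≈ 38.935

38.935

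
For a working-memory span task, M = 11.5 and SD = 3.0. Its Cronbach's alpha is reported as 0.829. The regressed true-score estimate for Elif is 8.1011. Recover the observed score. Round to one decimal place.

7.4

T̂ = ρX + (1 − ρ)μ  ⇒  X = (T̂ − (1 − ρ)μ) / ρ
X = (8.1011 − 0.171 × 11.5) / 0.829 = (8.1011 − 1.9665) / 0.829 = 6.1346 / 0.829 = 7.400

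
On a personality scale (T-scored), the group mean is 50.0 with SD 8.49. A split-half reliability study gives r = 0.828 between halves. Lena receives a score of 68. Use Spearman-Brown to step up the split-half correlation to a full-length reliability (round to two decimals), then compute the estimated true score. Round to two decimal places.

Spearman-Brown: ρ = 2r/(1 + r) = 2(0.828)/(1 + 0.828) = 1.6560/1.828 = 0.9059 → 0.91
T̂ = 0.91(68) + 0.09(50.0) = 61.88 + 4.500 = 66.380 → 66.38

66.38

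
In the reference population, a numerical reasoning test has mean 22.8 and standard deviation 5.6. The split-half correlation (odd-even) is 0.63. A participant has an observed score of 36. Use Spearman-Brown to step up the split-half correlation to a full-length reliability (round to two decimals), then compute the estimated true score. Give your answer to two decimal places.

32.96

Spearman-Brown: ρ = 2r/(1 + r) = 2(0.63)/(1 + 0.63) = 1.260/1.63 = 0.7730 → 0.77
Weight the observed score by reliability and the mean by (1 − reliability): T̂ = 0.77·36 + 0.23·22.8 = 27.72 + 5.244 = 32.964.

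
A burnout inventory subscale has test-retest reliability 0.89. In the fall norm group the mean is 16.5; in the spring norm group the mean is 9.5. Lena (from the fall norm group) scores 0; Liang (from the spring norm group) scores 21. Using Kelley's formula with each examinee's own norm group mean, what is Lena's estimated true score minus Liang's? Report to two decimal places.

T̂_Lena = 0.89(0) + 0.11(16.5) = 1.8150
T̂_Liang = 0.89(21) + 0.11(9.5) = 19.7350
Difference = 1.8150 − 19.7350 = -17.9200

-17.92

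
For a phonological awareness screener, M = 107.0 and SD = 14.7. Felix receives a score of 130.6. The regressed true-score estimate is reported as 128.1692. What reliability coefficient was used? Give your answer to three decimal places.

0.897

T̂ = ρX + (1 − ρ)μ  ⇒  T̂ − μ = ρ(X − μ)
ρ = (T̂ − μ)/(X − μ) = (128.1692 − 107.0) / (130.6 − 107.0) = 21.1692 / 23.6 = 0.89700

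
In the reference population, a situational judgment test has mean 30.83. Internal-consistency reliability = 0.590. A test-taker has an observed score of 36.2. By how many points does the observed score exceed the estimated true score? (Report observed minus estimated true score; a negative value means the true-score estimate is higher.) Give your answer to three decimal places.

T̂ = ρX + (1 − ρ)μ
  = 0.590 × 36.2 + 0.410 × 30.83
  = 21.3580 + 12.64030
  = 33.99830
  ≈ 33.9983
X − T̂ = 36.2 − 33.9983 = 2.2017 → 2.202

2.202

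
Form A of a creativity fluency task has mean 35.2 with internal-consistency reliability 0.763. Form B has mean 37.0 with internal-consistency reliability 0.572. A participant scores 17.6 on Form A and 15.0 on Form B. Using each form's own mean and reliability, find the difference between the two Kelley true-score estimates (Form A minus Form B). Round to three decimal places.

-2.645

T̂_A = 0.763(17.6) + 0.237(35.2) = 21.77120
T̂_B = 0.572(15.0) + 0.428(37.0) = 24.41600
T̂_A − T̂_B = -2.64480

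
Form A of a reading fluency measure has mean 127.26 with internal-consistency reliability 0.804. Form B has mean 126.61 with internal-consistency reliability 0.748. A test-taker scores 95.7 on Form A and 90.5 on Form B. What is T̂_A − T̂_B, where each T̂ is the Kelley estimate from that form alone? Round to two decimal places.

2.29

T̂_A = 0.804(95.7) + 0.196(127.26) = 101.8858
T̂_B = 0.748(90.5) + 0.252(126.61) = 99.5997
T̂_A − T̂_B = 2.2860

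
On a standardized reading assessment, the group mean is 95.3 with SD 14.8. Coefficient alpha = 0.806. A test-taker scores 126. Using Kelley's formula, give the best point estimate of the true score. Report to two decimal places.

120.04

T̂ = ρX + (1 − ρ)μ
  = 0.806 × 126 + 0.194 × 95.3
  = 101.556 + 18.4882
  = 120.044
  ≈ 120.04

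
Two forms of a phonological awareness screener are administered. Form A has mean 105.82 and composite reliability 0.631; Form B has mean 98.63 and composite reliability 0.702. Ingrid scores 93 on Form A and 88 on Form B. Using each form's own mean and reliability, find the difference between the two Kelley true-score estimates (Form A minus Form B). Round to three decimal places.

T̂_A = 0.631(93) + 0.369(105.82) = 97.73058
T̂_B = 0.702(88) + 0.298(98.63) = 91.16774
T̂_A − T̂_B = 6.56284

6.563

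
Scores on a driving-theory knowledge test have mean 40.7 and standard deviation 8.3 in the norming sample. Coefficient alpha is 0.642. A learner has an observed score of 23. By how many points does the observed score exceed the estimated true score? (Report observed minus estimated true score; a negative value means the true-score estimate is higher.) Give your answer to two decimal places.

-6.34

Weight the observed score by reliability and the mean by (1 − reliability): T̂ = 0.642·23 + 0.358·40.7 = 14.766 + 14.5706 = 29.3366.
X − T̂ = 23 − 29.337 = -6.337 → -6.34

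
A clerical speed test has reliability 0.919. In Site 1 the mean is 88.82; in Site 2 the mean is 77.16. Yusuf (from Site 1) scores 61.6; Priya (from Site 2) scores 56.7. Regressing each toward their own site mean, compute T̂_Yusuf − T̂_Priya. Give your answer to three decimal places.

T̂_Yusuf = 0.919(61.6) + 0.081(88.82) = 63.80482
T̂_Priya = 0.919(56.7) + 0.081(77.16) = 58.35726
Difference = 63.80482 − 58.35726 = 5.44756

5.448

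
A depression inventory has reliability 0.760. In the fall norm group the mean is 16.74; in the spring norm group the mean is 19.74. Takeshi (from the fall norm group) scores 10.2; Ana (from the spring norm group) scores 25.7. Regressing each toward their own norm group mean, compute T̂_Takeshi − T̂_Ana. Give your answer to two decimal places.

T̂_Takeshi = 0.760(10.2) + 0.240(16.74) = 11.7696
T̂_Ana = 0.760(25.7) + 0.240(19.74) = 24.2696
Difference = 11.7696 − 24.2696 = -12.5000

-12.50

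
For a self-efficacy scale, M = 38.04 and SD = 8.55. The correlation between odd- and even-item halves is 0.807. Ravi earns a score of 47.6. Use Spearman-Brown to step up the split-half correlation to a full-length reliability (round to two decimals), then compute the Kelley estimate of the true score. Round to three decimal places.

Spearman-Brown: ρ = 2r/(1 + r) = 2(0.807)/(1 + 0.807) = 1.6140/1.807 = 0.8932 → 0.89
T̂ = ρX + (1 − ρ)μ
  = 0.89 × 47.6 + 0.11 × 38.04
  = 42.364 + 4.1844
  = 46.5484
  ≈ 46.548

46.548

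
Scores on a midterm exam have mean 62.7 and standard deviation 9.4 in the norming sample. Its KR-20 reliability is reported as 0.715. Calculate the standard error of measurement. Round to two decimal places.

SEM = SD · √(1 − ρ) = 9.4 × √0.285 = 9.4 × 0.5339 = 5.018

5.02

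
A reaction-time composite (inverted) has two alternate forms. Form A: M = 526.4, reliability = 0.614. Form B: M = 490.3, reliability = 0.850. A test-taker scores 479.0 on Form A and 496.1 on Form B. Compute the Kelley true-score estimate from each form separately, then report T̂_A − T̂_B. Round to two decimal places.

T̂_A = 0.614(479.0) + 0.386(526.4) = 497.2964
T̂_B = 0.850(496.1) + 0.150(490.3) = 495.2300
T̂_A − T̂_B = 2.0664

2.07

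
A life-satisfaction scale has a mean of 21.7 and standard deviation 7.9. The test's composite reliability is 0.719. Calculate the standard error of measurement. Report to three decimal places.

4.188

SEM = SD · √(1 − ρ) = 7.9 × √0.281 = 7.9 × 0.5301 = 4.1877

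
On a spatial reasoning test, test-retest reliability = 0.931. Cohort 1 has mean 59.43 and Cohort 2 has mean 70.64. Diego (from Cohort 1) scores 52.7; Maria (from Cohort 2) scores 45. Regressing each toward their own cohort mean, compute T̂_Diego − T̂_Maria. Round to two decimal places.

6.40

T̂_Diego = 0.931(52.7) + 0.069(59.43) = 53.1644
T̂_Maria = 0.931(45) + 0.069(70.64) = 46.7692
Difference = 53.1644 − 46.7692 = 6.3952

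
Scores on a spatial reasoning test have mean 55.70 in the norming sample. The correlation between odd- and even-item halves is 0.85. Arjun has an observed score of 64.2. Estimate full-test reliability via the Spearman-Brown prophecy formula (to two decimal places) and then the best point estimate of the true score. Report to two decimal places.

Spearman-Brown: ρ = 2r/(1 + r) = 2(0.85)/(1 + 0.85) = 1.700/1.85 = 0.9189 → 0.92
T̂ = 0.92(64.2) + 0.08(55.70) = 59.064 + 4.4560 = 63.520 → 63.52

63.52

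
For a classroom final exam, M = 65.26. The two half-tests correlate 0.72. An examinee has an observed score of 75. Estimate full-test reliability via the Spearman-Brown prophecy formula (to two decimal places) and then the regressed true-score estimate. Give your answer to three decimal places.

Spearman-Brown: ρ = 2r/(1 + r) = 2(0.72)/(1 + 0.72) = 1.440/1.72 = 0.8372 → 0.84
T̂ = ρX + (1 − ρ)μ
  = 0.84 × 75 + 0.16 × 65.26
  = 63.00 + 10.4416
  = 73.4416
  ≈ 73.442

73.442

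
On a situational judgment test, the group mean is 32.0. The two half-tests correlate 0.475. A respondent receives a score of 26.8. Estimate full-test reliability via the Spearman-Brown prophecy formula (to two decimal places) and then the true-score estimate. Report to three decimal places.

Spearman-Brown: ρ = 2r/(1 + r) = 2(0.475)/(1 + 0.475) = 0.9500/1.475 = 0.6441 → 0.64
T̂ = 0.64(26.8) + 0.36(32.0) = 17.152 + 11.520 = 28.6720 → 28.672

28.672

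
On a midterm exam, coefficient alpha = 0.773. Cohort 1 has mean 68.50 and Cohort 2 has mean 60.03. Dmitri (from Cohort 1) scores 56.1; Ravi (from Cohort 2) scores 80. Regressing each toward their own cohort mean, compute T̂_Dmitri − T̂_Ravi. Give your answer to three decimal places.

-16.552

T̂_Dmitri = 0.773(56.1) + 0.227(68.50) = 58.91480
T̂_Ravi = 0.773(80) + 0.227(60.03) = 75.46681
Difference = 58.91480 − 75.46681 = -16.55201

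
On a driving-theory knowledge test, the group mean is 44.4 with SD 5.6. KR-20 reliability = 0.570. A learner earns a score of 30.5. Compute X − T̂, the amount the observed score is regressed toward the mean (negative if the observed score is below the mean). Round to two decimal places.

-5.98

Weight the observed score by reliability and the mean by (1 − reliability): T̂ = 0.570·30.5 + 0.430·44.4 = 17.3850 + 19.0920 = 36.4770.
X − T̂ = 30.5 − 36.477 = -5.977 → -5.98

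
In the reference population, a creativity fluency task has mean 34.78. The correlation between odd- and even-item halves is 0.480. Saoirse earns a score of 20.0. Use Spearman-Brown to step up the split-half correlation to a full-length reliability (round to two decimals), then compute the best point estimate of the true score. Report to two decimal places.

25.17

Spearman-Brown: ρ = 2r/(1 + r) = 2(0.480)/(1 + 0.480) = 0.9600/1.480 = 0.6486 → 0.65
T̂ = ρX + (1 − ρ)μ
  = 0.65 × 20.0 + 0.35 × 34.78
  = 13.000 + 12.1730
  = 25.173
  ≈ 25.17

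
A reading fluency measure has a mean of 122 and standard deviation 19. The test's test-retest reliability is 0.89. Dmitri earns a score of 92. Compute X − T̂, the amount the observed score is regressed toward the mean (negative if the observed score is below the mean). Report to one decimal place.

-3.3

Kelley's formula gives T̂ = 0.89·92 + 0.11·122 = 81.88 + 13.42 = 95.300.
X − T̂ = 92 − 95.30 = -3.30 → -3.3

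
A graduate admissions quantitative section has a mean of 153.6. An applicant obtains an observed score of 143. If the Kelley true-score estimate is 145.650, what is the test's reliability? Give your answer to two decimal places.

0.75

T̂ = ρX + (1 − ρ)μ  ⇒  T̂ − μ = ρ(X − μ)
ρ = (T̂ − μ)/(X − μ) = (145.650 − 153.6) / (143 − 153.6) = -7.950 / -10.6 = 0.7500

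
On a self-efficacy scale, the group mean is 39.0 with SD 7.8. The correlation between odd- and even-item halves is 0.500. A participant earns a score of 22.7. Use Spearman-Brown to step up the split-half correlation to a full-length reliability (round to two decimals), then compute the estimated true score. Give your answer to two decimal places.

28.08

Spearman-Brown: ρ = 2r/(1 + r) = 2(0.500)/(1 + 0.500) = 1.0000/1.500 = 0.6667 → 0.67
T̂ = 0.67(22.7) + 0.33(39.0) = 15.209 + 12.870 = 28.079 → 28.08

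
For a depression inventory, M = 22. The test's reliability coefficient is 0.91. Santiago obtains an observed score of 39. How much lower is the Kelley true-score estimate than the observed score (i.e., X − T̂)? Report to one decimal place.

T̂ = 0.91(39) + 0.09(22) = 35.49 + 1.98 = 37.470 → 37.47
X − T̂ = 39 − 37.47 = 1.53 → 1.5

1.5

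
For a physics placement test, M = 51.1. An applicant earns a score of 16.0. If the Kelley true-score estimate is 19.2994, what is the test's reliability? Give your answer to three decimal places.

T̂ = ρX + (1 − ρ)μ  ⇒  T̂ − μ = ρ(X − μ)
ρ = (T̂ − μ)/(X − μ) = (19.2994 − 51.1) / (16.0 − 51.1) = -31.8006 / -35.1 = 0.90600

0.906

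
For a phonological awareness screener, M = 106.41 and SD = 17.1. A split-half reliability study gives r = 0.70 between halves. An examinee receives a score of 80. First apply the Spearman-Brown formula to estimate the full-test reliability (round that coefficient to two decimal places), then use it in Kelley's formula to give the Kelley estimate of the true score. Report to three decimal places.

Spearman-Brown: ρ = 2r/(1 + r) = 2(0.70)/(1 + 0.70) = 1.400/1.70 = 0.8235 → 0.82
T̂ = ρX + (1 − ρ)μ
  = 0.82 × 80 + 0.18 × 106.41
  = 65.60 + 19.1538
  = 84.7538
  ≈ 84.754

84.754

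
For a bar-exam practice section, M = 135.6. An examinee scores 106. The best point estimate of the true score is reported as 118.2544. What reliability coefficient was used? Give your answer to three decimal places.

0.586

T̂ = ρX + (1 − ρ)μ  ⇒  T̂ − μ = ρ(X − μ)
ρ = (T̂ − μ)/(X − μ) = (118.2544 − 135.6) / (106 − 135.6) = -17.3456 / -29.6 = 0.58600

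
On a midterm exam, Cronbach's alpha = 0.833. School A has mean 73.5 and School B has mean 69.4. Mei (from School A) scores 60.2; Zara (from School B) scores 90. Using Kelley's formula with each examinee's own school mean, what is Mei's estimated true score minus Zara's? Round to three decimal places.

-24.139

T̂_Mei = 0.833(60.2) + 0.167(73.5) = 62.42110
T̂_Zara = 0.833(90) + 0.167(69.4) = 86.55980
Difference = 62.42110 − 86.55980 = -24.13870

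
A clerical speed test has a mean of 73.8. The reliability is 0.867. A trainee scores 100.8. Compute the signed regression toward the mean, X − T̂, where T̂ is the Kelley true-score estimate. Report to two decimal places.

T̂ = ρX + (1 − ρ)μ
  = 0.867 × 100.8 + 0.133 × 73.8
  = 87.3936 + 9.8154
  = 97.2090
  ≈ 97.209
X − T̂ = 100.8 − 97.209 = 3.591 → 3.59

3.59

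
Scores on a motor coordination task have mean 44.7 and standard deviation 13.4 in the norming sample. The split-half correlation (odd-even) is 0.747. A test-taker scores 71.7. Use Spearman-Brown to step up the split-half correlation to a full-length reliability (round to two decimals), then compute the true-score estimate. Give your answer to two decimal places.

67.92

Spearman-Brown: ρ = 2r/(1 + r) = 2(0.747)/(1 + 0.747) = 1.4940/1.747 = 0.8552 → 0.86
T̂ = ρX + (1 − ρ)μ
  = 0.86 × 71.7 + 0.14 × 44.7
  = 61.662 + 6.258
  = 67.920
  ≈ 67.92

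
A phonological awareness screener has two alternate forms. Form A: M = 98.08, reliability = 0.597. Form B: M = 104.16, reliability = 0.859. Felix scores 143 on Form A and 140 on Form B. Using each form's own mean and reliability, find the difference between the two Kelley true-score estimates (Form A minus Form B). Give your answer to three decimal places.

-10.049

T̂_A = 0.597(143) + 0.403(98.08) = 124.89724
T̂_B = 0.859(140) + 0.141(104.16) = 134.94656
T̂_A − T̂_B = -10.04932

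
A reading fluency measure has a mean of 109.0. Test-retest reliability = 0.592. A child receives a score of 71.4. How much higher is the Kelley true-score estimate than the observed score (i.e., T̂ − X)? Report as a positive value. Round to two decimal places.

T̂ = ρX + (1 − ρ)μ
  = 0.592 × 71.4 + 0.408 × 109.0
  = 42.2688 + 44.4720
  = 86.7408
  ≈ 86.741
T̂ − X = 86.741 − 71.4 = 15.341 → 15.34

15.34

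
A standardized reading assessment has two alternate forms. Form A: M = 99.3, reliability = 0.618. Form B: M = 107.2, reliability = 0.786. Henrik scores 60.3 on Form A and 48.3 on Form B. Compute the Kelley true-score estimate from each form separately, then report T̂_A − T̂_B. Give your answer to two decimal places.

14.29

T̂_A = 0.618(60.3) + 0.382(99.3) = 75.1980
T̂_B = 0.786(48.3) + 0.214(107.2) = 60.9046
T̂_A − T̂_B = 14.2934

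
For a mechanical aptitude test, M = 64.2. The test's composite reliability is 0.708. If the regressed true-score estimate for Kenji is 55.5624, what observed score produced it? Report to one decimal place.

T̂ = ρX + (1 − ρ)μ  ⇒  X = (T̂ − (1 − ρ)μ) / ρ
X = (55.5624 − 0.292 × 64.2) / 0.708 = (55.5624 − 18.7464) / 0.708 = 36.8160 / 0.708 = 52.000

52.0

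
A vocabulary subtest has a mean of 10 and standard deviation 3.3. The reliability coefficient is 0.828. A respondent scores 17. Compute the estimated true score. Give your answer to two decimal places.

15.80

Kelley's formula gives T̂ = 0.828·17 + 0.172·10 = 14.076 + 1.720 = 15.796.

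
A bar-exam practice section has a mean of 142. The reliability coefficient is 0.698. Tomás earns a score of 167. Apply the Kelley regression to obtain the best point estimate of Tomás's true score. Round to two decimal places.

159.45

Regress the observed score toward the mean by the unreliability: T̂ = 0.698·167 + 0.302·142 = 116.566 + 42.884 = 159.450.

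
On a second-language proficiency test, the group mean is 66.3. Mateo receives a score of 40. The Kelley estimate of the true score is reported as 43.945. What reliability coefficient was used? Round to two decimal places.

T̂ = ρX + (1 − ρ)μ  ⇒  T̂ − μ = ρ(X − μ)
ρ = (T̂ − μ)/(X − μ) = (43.945 − 66.3) / (40 − 66.3) = -22.355 / -26.3 = 0.8500

0.85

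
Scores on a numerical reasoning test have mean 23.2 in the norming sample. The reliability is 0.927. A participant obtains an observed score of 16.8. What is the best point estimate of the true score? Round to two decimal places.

T̂ = 0.927(16.8) + 0.073(23.2) = 15.5736 + 1.6936 = 17.267 → 17.27

17.27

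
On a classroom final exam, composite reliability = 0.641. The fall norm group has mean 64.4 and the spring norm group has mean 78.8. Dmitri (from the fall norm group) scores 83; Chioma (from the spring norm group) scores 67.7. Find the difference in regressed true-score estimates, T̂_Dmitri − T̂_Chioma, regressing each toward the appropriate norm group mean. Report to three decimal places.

4.638

T̂_Dmitri = 0.641(83) + 0.359(64.4) = 76.32260
T̂_Chioma = 0.641(67.7) + 0.359(78.8) = 71.68490
Difference = 76.32260 − 71.68490 = 4.63770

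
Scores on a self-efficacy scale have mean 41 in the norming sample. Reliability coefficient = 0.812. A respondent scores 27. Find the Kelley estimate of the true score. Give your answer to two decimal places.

Weight the observed score by reliability and the mean by (1 − reliability): T̂ = 0.812·27 + 0.188·41 = 21.924 + 7.708 = 29.632.

29.63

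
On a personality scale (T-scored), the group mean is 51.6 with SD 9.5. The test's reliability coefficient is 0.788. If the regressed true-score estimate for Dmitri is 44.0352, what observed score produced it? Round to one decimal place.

T̂ = ρX + (1 − ρ)μ  ⇒  X = (T̂ − (1 − ρ)μ) / ρ
X = (44.0352 − 0.212 × 51.6) / 0.788 = (44.0352 − 10.9392) / 0.788 = 33.0960 / 0.788 = 42.000

42.0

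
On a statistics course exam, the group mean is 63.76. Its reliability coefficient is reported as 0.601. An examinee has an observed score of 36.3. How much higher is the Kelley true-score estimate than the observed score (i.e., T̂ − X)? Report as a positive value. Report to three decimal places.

Weight the observed score by reliability and the mean by (1 − reliability): T̂ = 0.601·36.3 + 0.399·63.76 = 21.8163 + 25.44024 = 47.25654.
T̂ − X = 47.2565 − 36.3 = 10.9565 → 10.957

10.957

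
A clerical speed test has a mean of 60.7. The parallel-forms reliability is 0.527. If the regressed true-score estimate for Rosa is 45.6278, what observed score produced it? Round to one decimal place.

T̂ = ρX + (1 − ρ)μ  ⇒  X = (T̂ − (1 − ρ)μ) / ρ
X = (45.6278 − 0.473 × 60.7) / 0.527 = (45.6278 − 28.7111) / 0.527 = 16.9167 / 0.527 = 32.100

32.1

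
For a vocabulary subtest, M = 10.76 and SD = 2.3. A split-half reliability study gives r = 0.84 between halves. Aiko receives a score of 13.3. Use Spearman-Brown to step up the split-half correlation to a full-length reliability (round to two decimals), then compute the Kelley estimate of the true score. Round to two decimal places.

Spearman-Brown: ρ = 2r/(1 + r) = 2(0.84)/(1 + 0.84) = 1.680/1.84 = 0.9130 → 0.91
T̂ = 0.91(13.3) + 0.09(10.76) = 12.103 + 0.9684 = 13.071 → 13.07

13.07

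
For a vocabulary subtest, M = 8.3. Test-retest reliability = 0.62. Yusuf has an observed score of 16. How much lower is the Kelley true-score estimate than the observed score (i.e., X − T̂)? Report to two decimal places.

2.93

T̂ = ρX + (1 − ρ)μ
  = 0.62 × 16 + 0.38 × 8.3
  = 9.92 + 3.154
  = 13.0740
  ≈ 13.074
X − T̂ = 16 − 13.074 = 2.926 → 2.93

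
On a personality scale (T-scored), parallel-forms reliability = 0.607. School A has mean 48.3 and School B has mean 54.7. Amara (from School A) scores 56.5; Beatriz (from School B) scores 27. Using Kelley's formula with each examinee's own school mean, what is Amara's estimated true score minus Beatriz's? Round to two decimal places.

15.39

T̂_Amara = 0.607(56.5) + 0.393(48.3) = 53.2774
T̂_Beatriz = 0.607(27) + 0.393(54.7) = 37.8861
Difference = 53.2774 − 37.8861 = 15.3913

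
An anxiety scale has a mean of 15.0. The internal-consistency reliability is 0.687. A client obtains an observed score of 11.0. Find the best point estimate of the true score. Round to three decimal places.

12.252

Weight the observed score by reliability and the mean by (1 − reliability): T̂ = 0.687·11.0 + 0.313·15.0 = 7.5570 + 4.6950 = 12.2520.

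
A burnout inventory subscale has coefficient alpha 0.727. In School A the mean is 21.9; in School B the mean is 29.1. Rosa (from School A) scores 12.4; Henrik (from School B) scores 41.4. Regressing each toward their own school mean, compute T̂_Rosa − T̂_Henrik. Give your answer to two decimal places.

-23.05

T̂_Rosa = 0.727(12.4) + 0.273(21.9) = 14.9935
T̂_Henrik = 0.727(41.4) + 0.273(29.1) = 38.0421
Difference = 14.9935 − 38.0421 = -23.0486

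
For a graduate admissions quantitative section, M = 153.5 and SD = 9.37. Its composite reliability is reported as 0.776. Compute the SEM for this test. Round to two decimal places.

4.43

SEM = SD · √(1 − ρ) = 9.37 × √0.224 = 9.37 × 0.4733 = 4.435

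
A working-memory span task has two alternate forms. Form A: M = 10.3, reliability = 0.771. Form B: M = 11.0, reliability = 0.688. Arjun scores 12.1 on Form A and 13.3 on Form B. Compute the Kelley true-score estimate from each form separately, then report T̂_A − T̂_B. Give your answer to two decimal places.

T̂_A = 0.771(12.1) + 0.229(10.3) = 11.6878
T̂_B = 0.688(13.3) + 0.312(11.0) = 12.5824
T̂_A − T̂_B = -0.8946

-0.89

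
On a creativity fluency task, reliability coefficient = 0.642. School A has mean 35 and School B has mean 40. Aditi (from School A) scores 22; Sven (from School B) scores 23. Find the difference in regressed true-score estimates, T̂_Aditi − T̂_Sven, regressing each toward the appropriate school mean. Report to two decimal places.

-2.43

T̂_Aditi = 0.642(22) + 0.358(35) = 26.6540
T̂_Sven = 0.642(23) + 0.358(40) = 29.0860
Difference = 26.6540 − 29.0860 = -2.4320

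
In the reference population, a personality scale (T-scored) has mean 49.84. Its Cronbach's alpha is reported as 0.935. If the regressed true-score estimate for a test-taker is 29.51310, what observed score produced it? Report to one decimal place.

28.1

T̂ = ρX + (1 − ρ)μ  ⇒  X = (T̂ − (1 − ρ)μ) / ρ
X = (29.51310 − 0.065 × 49.84) / 0.935 = (29.51310 − 3.23960) / 0.935 = 26.27350 / 0.935 = 28.100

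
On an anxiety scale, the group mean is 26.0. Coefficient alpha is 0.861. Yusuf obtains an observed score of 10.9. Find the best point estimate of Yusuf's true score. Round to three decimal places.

T̂ = ρX + (1 − ρ)μ
  = 0.861 × 10.9 + 0.139 × 26.0
  = 9.3849 + 3.6140
  = 12.9989
  ≈ 12.999

12.999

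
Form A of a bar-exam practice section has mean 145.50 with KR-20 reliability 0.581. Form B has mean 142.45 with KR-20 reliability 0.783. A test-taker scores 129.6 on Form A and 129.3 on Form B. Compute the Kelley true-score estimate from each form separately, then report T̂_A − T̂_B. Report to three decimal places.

T̂_A = 0.581(129.6) + 0.419(145.50) = 136.26210
T̂_B = 0.783(129.3) + 0.217(142.45) = 132.15355
T̂_A − T̂_B = 4.10855

4.109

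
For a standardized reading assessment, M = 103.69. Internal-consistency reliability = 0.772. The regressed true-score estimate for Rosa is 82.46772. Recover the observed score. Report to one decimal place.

76.2

T̂ = ρX + (1 − ρ)μ  ⇒  X = (T̂ − (1 − ρ)μ) / ρ
X = (82.46772 − 0.228 × 103.69) / 0.772 = (82.46772 − 23.64132) / 0.772 = 58.82640 / 0.772 = 76.200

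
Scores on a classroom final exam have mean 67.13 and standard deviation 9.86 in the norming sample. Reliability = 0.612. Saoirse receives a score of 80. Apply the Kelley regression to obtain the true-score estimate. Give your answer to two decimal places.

Regress the observed score toward the mean by the unreliability: T̂ = 0.612·80 + 0.388·67.13 = 48.960 + 26.04644 = 75.006.

75.01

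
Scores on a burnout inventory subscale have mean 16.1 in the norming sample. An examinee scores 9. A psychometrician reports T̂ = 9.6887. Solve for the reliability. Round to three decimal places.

T̂ = ρX + (1 − ρ)μ  ⇒  T̂ − μ = ρ(X − μ)
ρ = (T̂ − μ)/(X − μ) = (9.6887 − 16.1) / (9 − 16.1) = -6.4113 / -7.1 = 0.90300

0.903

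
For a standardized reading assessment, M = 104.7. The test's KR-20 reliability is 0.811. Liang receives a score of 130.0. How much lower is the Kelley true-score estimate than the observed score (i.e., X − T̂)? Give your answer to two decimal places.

Weight the observed score by reliability and the mean by (1 − reliability): T̂ = 0.811·130.0 + 0.189·104.7 = 105.4300 + 19.7883 = 125.2183.
X − T̂ = 130.0 − 125.218 = 4.782 → 4.78

4.78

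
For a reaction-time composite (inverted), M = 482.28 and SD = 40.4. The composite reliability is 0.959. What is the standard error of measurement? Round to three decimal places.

SEM = SD · √(1 − ρ) = 40.4 × √0.041 = 40.4 × 0.2025 = 8.1804

8.180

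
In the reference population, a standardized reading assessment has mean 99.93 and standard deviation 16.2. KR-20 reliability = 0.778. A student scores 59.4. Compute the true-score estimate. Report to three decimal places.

T̂ = 0.778(59.4) + 0.222(99.93) = 46.2132 + 22.18446 = 68.3977 → 68.398

68.398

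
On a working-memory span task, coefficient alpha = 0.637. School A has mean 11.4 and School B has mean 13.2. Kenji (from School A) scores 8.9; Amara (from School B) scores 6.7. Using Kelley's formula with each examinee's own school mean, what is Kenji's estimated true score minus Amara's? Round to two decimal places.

0.75

T̂_Kenji = 0.637(8.9) + 0.363(11.4) = 9.8075
T̂_Amara = 0.637(6.7) + 0.363(13.2) = 9.0595
Difference = 9.8075 − 9.0595 = 0.7480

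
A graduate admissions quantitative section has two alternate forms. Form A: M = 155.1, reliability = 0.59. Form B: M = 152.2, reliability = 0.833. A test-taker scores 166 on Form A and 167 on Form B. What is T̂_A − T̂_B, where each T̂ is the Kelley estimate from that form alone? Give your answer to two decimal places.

-3.00

T̂_A = 0.59(166) + 0.41(155.1) = 161.5310
T̂_B = 0.833(167) + 0.167(152.2) = 164.5284
T̂_A − T̂_B = -2.9974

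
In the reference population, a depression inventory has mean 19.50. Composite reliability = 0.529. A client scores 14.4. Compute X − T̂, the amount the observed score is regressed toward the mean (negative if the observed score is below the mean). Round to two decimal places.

T̂ = 0.529(14.4) + 0.471(19.50) = 7.6176 + 9.18450 = 16.8021 → 16.802
X − T̂ = 14.4 − 16.802 = -2.402 → -2.40

-2.40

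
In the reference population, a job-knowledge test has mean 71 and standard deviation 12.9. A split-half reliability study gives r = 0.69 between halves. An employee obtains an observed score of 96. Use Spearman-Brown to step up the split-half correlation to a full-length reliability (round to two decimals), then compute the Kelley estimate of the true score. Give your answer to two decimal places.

Spearman-Brown: ρ = 2r/(1 + r) = 2(0.69)/(1 + 0.69) = 1.380/1.69 = 0.8166 → 0.82
Weight the observed score by reliability and the mean by (1 − reliability): T̂ = 0.82·96 + 0.18·71 = 78.72 + 12.78 = 91.500.

91.50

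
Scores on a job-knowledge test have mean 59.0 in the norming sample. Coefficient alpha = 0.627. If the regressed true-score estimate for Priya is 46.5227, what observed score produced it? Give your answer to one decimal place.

39.1

T̂ = ρX + (1 − ρ)μ  ⇒  X = (T̂ − (1 − ρ)μ) / ρ
X = (46.5227 − 0.373 × 59.0) / 0.627 = (46.5227 − 22.0070) / 0.627 = 24.5157 / 0.627 = 39.100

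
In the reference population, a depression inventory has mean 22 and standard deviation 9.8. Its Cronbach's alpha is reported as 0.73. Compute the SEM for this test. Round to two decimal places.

SEM = SD · √(1 − ρ) = 9.8 × √0.27 = 9.8 × 0.5196 = 5.092

5.09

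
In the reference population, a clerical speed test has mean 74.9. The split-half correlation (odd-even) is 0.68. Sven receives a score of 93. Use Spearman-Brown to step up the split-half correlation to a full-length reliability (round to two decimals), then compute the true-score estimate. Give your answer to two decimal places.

Spearman-Brown: ρ = 2r/(1 + r) = 2(0.68)/(1 + 0.68) = 1.360/1.68 = 0.8095 → 0.81
Regress the observed score toward the mean by the unreliability: T̂ = 0.81·93 + 0.19·74.9 = 75.33 + 14.231 = 89.561.

89.56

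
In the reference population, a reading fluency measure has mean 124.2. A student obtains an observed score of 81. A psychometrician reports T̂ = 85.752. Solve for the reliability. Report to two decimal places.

T̂ = ρX + (1 − ρ)μ  ⇒  T̂ − μ = ρ(X − μ)
ρ = (T̂ − μ)/(X − μ) = (85.752 − 124.2) / (81 − 124.2) = -38.448 / -43.2 = 0.8900

0.89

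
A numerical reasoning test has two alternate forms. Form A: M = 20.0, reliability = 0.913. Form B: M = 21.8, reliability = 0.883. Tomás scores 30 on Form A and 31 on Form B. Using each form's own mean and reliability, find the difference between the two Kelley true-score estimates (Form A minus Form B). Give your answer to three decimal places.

-0.794

T̂_A = 0.913(30) + 0.087(20.0) = 29.13000
T̂_B = 0.883(31) + 0.117(21.8) = 29.92360
T̂_A − T̂_B = -0.79360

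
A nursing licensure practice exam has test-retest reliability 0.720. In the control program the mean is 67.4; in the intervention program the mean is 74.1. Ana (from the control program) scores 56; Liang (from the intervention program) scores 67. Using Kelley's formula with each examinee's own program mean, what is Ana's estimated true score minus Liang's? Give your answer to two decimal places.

-9.80

T̂_Ana = 0.720(56) + 0.280(67.4) = 59.1920
T̂_Liang = 0.720(67) + 0.280(74.1) = 68.9880
Difference = 59.1920 − 68.9880 = -9.7960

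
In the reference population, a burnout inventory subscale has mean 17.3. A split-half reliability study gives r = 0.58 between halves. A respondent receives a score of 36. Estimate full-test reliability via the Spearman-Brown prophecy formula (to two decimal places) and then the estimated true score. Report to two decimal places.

Spearman-Brown: ρ = 2r/(1 + r) = 2(0.58)/(1 + 0.58) = 1.160/1.58 = 0.7342 → 0.73
T̂ = 0.73(36) + 0.27(17.3) = 26.28 + 4.671 = 30.951 → 30.95

30.95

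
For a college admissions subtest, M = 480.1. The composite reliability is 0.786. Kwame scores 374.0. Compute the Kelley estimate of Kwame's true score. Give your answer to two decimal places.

Weight the observed score by reliability and the mean by (1 − reliability): T̂ = 0.786·374.0 + 0.214·480.1 = 293.9640 + 102.7414 = 396.705.

396.71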